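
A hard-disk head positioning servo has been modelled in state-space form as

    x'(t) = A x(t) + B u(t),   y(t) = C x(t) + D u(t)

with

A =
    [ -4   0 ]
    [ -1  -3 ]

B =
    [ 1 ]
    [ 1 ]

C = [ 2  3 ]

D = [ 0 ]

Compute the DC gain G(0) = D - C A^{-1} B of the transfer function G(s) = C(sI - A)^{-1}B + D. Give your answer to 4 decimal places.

G(0) = C(-A)^{-1}B + D = -C A^{-1} B + D.
det A = 12, so A^{-1} = (1/12)·adj(A) = [[-1/4, 0], [1/12, -1/3]]
A^{-1} B = [-1/4, -1/4]^T
C A^{-1} B = -5/4
G(0) = D - C A^{-1} B = 0 - (-5/4) = 5/4 ≈ 1.2500

1.2500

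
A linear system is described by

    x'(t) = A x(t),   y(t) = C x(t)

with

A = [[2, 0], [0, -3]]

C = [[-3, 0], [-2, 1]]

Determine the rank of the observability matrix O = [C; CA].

2

CA = [[-6, 0], [-4, -3]]
Observability matrix O = [C; CA] = [[-3, 0], [-2, 1], [-6, 0], [-4, -3]]
Take the 2×2 submatrix of O formed by rows 1, 2: [[-3, 0], [-2, 1]]. Its determinant is (-3)·1 - 0·(-2) = -3 - 0 = -3 ≠ 0.
So rank(O) ≥ 2; since O has 2 columns, rank(O) = 2.
rank(O) = 2 = n, so the pair (A, C) is completely observable.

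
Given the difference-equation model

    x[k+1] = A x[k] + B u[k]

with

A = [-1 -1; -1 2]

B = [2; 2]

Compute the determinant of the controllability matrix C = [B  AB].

12

AB = [[-4], [2]]
Controllability matrix C = [B  AB] = [[2, -4], [2, 2]]
det(C) = 2·2 - (-4)·2 = 4 - (-8) = 12
Since det(C) ≠ 0, rank(C) = 2 and the system is completely controllable.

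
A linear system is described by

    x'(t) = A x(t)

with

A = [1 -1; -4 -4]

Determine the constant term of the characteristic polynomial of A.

-8

For a 2×2 matrix, det(sI - A) = s^2 - (tr A)s + det A.
tr A = -3, det A = -8.
So p(s) = s^2 + 3s - 8.
The constant term is -8.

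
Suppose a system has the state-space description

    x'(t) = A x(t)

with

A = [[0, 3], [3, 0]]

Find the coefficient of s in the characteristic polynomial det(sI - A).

For a 2×2 matrix, det(sI - A) = s^2 - (tr A)s + det A.
tr A = 0, det A = -9.
So p(s) = s^2 - 9.
The coefficient of s is 0.

0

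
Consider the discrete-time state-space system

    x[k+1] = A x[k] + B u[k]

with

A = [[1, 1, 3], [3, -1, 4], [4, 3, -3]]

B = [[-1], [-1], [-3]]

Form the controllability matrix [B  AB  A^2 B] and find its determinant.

175

AB = [[-11], [-14], [2]]
A^2B = [[-19], [-11], [-92]]
Controllability matrix C = [B  AB  A^2B] = [[-1, -11, -19], [-1, -14, -11], [-3, 2, -92]]
Expanding along the first row, det(C) = (-1)·((-14)·(-92) - (-11)·2) - (-11)·((-1)·(-92) - (-11)·(-3)) + (-19)·((-1)·2 - (-14)·(-3)) = (-1)·1310 - (-11)·59 + (-19)·(-44) = 175
Since det(C) ≠ 0, rank(C) = 3 and the system is completely controllable.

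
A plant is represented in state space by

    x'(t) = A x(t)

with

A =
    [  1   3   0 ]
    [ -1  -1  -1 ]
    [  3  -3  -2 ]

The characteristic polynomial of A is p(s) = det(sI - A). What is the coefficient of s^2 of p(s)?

2

Expand det(sI - A) for the 3×3 matrix.
p(s) = s^3 + 2s^2 - s + 16.
(Check: constant term = det(-A) = (-1)^3 det A = 16; coefficient of s^2 = -tr A = 2.)
The coefficient of s^2 is 2.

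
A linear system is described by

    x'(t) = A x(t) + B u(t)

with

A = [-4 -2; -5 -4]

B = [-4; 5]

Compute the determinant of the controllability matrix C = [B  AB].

-30

AB = [[6], [0]]
Controllability matrix C = [B  AB] = [[-4, 6], [5, 0]]
det(C) = (-4)·0 - 6·5 = 0 - 30 = -30
Since det(C) ≠ 0, rank(C) = 2 and the system is completely controllable.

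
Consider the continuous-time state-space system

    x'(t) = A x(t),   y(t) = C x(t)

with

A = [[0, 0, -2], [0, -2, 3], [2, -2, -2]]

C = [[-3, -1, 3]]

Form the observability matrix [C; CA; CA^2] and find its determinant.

-288

CA = [[6, -4, -3]]
CA^2 = [[-6, 14, -18]]
Observability matrix O = [C; CA; CA^2] = [[-3, -1, 3], [6, -4, -3], [-6, 14, -18]]
Expanding along the first row, det(O) = (-3)·((-4)·(-18) - (-3)·14) - (-1)·(6·(-18) - (-3)·(-6)) + 3·(6·14 - (-4)·(-6)) = (-3)·114 - (-1)·(-126) + 3·60 = -288
Since det(O) ≠ 0, rank(O) = 3 and the system is completely observable.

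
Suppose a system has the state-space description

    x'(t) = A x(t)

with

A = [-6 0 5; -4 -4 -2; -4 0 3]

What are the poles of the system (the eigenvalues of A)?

-4, -2, -1

det(sI - A) = s^3 - (tr A)s^2 + (M11 + M22 + M33)s - det A, where Mii is the 2×2 principal minor of A obtained by deleting row i and column i.
tr A = (-6) + (-4) + 3 = -7; M11 = (-4)·3 - (-2)·0 = -12 - 0 = -12; M22 = (-6)·3 - 5·(-4) = -18 - (-20) = 2; M33 = (-6)·(-4) - 0·(-4) = 24 - 0 = 24; sum of minors = 14.
det A = (-6)·((-4)·3 - (-2)·0) - 0·((-4)·3 - (-2)·(-4)) + 5·((-4)·0 - (-4)·(-4)) = (-6)·(-12) - 0·(-20) + 5·(-16) = -8.
So p(s) = det(sI - A) = s^3 + 7s^2 + 14s + 8.
Rational-root test: any integer root divides 8. Testing small divisors, s = -1 works: p(-1) = -1 + 7 + (-14) + 8 = 0, so (s + 1) is a factor.
Dividing, p(s) = (s + 1)(s^2 + 6s + 8).
Factor s^2 + 6s + 8: two numbers with sum -6 and product 8 are -2 and -4, so s^2 + 6s + 8 = (s + 2)(s + 4).
Hence p(s) = (s + 1) (s + 2) (s + 4), with roots -4, -2, -1.
All eigenvalues have negative real part, so the system is asymptotically stable.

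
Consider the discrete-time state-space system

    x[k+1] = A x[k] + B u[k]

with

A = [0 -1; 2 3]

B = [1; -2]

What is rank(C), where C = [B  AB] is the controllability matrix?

1

AB = [[2], [-4]]
Controllability matrix C = [B  AB] = [[1, 2], [-2, -4]]
Every column of C is a scalar multiple of column 1 = [1, -2] (multipliers 1, 2), so the columns span a one-dimensional space.
C ≠ 0, hence rank(C) = 1.
rank(C) = 1 < n = 2, so the pair (A, B) is not completely controllable.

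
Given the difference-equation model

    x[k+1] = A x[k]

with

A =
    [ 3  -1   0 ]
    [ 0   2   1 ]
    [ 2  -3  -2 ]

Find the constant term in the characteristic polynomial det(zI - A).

5

Expand det(zI - A) for the 3×3 matrix.
p(z) = z^3 - 3z^2 - z + 5.
(Check: constant term = det(-A) = (-1)^3 det A = 5; coefficient of z^2 = -tr A = -3.)
The constant term is 5.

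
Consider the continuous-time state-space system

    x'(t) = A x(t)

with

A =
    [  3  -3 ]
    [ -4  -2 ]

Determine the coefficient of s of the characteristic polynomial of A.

-1

For a 2×2 matrix, det(sI - A) = s^2 - (tr A)s + det A.
tr A = 1, det A = -18.
So p(s) = s^2 - s - 18.
The coefficient of s is -1.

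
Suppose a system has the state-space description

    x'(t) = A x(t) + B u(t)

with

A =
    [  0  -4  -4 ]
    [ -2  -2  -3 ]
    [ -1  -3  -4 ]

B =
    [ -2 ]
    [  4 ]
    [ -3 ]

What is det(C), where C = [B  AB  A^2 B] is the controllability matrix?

-886

AB = [[-4], [5], [2]]
A^2B = [[-28], [-8], [-19]]
Controllability matrix C = [B  AB  A^2B] = [[-2, -4, -28], [4, 5, -8], [-3, 2, -19]]
Expanding along the first row, det(C) = (-2)·(5·(-19) - (-8)·2) - (-4)·(4·(-19) - (-8)·(-3)) + (-28)·(4·2 - 5·(-3)) = (-2)·(-79) - (-4)·(-100) + (-28)·23 = -886
Since det(C) ≠ 0, rank(C) = 3 and the system is completely controllable.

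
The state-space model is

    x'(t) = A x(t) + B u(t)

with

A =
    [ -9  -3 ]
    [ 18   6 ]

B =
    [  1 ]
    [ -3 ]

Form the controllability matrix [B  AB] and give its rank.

1

AB = [[0], [0]]
Controllability matrix C = [B  AB] = [[1, 0], [-3, 0]]
Every column of C is a scalar multiple of column 1 = [1, -3] (multipliers 1, 0), so the columns span a one-dimensional space.
C ≠ 0, hence rank(C) = 1.
rank(C) = 1 < n = 2, so the pair (A, B) is not completely controllable.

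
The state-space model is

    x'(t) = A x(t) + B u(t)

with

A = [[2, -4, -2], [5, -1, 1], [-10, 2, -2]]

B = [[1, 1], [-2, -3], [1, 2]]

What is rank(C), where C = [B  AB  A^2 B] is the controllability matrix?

AB = [[8, 10], [8, 10], [-16, -20]]
A^2B = [[16, 20], [16, 20], [-32, -40]]
Controllability matrix C = [B  AB  A^2B] = [[1, 1, 8, 10, 16, 20], [-2, -3, 8, 10, 16, 20], [1, 2, -16, -20, -32, -40]]
The rows r1, r2, r3 of C are linearly dependent: r1 + r2 + r3 = 0 (check each entry), so rank(C) ≤ 2.
The 2×2 minor from rows 1, 2, columns 1, 2 is 1·(-3) - 1·(-2) = -3 - (-2) = -1 ≠ 0, so rank(C) = 2.
rank(C) = 2 < n = 3, so the pair (A, B) is not completely controllable.

2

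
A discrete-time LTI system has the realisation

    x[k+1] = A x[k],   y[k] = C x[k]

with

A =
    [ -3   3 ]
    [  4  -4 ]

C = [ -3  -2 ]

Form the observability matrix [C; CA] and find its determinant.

CA = [[1, -1]]
Observability matrix O = [C; CA] = [[-3, -2], [1, -1]]
det(O) = (-3)·(-1) - (-2)·1 = 3 - (-2) = 5
Since det(O) ≠ 0, rank(O) = 2 and the system is completely observable.

5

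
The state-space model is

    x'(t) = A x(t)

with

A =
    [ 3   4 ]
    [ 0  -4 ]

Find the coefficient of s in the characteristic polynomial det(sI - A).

1

For a 2×2 matrix, det(sI - A) = s^2 - (tr A)s + det A.
tr A = -1, det A = -12.
So p(s) = s^2 + s - 12.
The coefficient of s is 1.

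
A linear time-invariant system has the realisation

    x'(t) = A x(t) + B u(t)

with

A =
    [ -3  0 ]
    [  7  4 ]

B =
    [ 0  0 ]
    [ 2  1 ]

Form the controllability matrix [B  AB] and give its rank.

1

AB = [[0, 0], [8, 4]]
Controllability matrix C = [B  AB] = [[0, 0, 0, 0], [2, 1, 8, 4]]
Every column of C is a scalar multiple of column 1 = [0, 2] (multipliers 1, 1/2, 4, 2), so the columns span a one-dimensional space.
C ≠ 0, hence rank(C) = 1.
rank(C) = 1 < n = 2, so the pair (A, B) is not completely controllable.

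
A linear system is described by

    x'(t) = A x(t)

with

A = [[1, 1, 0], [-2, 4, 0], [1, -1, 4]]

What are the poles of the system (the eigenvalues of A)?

det(sI - A) = s^3 - (tr A)s^2 + (M11 + M22 + M33)s - det A, where Mii is the 2×2 principal minor of A obtained by deleting row i and column i.
tr A = 1 + 4 + 4 = 9; M11 = 4·4 - 0·(-1) = 16 - 0 = 16; M22 = 1·4 - 0·1 = 4 - 0 = 4; M33 = 1·4 - 1·(-2) = 4 - (-2) = 6; sum of minors = 26.
det A = 1·(4·4 - 0·(-1)) - 1·((-2)·4 - 0·1) + 0·((-2)·(-1) - 4·1) = 1·16 - 1·(-8) + 0·(-2) = 24.
So p(s) = det(sI - A) = s^3 - 9s^2 + 26s - 24.
Rational-root test: any integer root divides -24. Testing small divisors, s = 2 works: p(2) = 8 + (-36) + 52 + (-24) = 0, so (s - 2) is a factor.
Dividing, p(s) = (s - 2)(s^2 - 7s + 12).
Factor s^2 - 7s + 12: two numbers with sum 7 and product 12 are 4 and 3, so s^2 - 7s + 12 = (s - 4)(s - 3).
Hence p(s) = (s - 4) (s - 3) (s - 2), with roots 2, 3, 4.
At least one eigenvalue has non-negative real part, so the system is not asymptotically stable.

2, 3, 4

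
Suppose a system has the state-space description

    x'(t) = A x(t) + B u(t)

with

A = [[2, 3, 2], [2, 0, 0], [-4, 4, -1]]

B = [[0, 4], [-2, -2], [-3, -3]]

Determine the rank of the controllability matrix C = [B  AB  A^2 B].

3

AB = [[-12, -4], [0, 8], [-5, -21]]
A^2B = [[-34, -26], [-24, -8], [53, 69]]
Controllability matrix C = [B  AB  A^2B] = [[0, 4, -12, -4, -34, -26], [-2, -2, 0, 8, -24, -8], [-3, -3, -5, -21, 53, 69]]
Take the 3×3 submatrix of C formed by columns 1, 2, 3: [[0, 4, -12], [-2, -2, 0], [-3, -3, -5]]. Its determinant is 0·((-2)·(-5) - 0·(-3)) - 4·((-2)·(-5) - 0·(-3)) + (-12)·((-2)·(-3) - (-2)·(-3)) = 0·10 - 4·10 + (-12)·0 = -40 ≠ 0.
So rank(C) ≥ 3; since C has 3 rows, rank(C) = 3.
rank(C) = 3 = n, so the pair (A, B) is completely controllable.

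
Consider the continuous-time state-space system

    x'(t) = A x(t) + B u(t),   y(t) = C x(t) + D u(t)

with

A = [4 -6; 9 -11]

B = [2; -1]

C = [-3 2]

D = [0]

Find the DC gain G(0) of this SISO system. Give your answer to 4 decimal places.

-4.0000

G(0) = C(-A)^{-1}B + D = -C A^{-1} B + D.
det A = 10, so A^{-1} = (1/10)·adj(A) = [[-11/10, 3/5], [-9/10, 2/5]]
A^{-1} B = [-14/5, -11/5]^T
C A^{-1} B = 4
G(0) = D - C A^{-1} B = 0 - (4) = -4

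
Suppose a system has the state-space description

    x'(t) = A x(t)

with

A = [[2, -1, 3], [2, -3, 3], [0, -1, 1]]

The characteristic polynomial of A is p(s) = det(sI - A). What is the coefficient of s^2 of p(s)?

0

Expand det(sI - A) for the 3×3 matrix.
p(s) = s^3 - 2s + 4.
(Check: constant term = det(-A) = (-1)^3 det A = 4; coefficient of s^2 = -tr A = 0.)
The coefficient of s^2 is 0.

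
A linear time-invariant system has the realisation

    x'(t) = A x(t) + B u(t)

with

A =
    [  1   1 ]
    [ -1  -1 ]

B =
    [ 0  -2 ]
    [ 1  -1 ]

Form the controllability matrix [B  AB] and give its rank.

AB = [[1, -3], [-1, 3]]
Controllability matrix C = [B  AB] = [[0, -2, 1, -3], [1, -1, -1, 3]]
Take the 2×2 submatrix of C formed by columns 1, 2: [[0, -2], [1, -1]]. Its determinant is 0·(-1) - (-2)·1 = 0 - (-2) = 2 ≠ 0.
So rank(C) ≥ 2; since C has 2 rows, rank(C) = 2.
rank(C) = 2 = n, so the pair (A, B) is completely controllable.

2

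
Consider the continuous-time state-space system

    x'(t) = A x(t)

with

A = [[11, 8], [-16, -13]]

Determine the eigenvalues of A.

det(sI - A) = s^2 - (tr A)s + det A, with tr A = 11 + (-13) = -2 and det A = 11·(-13) - 8·(-16) = -143 - (-128) = -15.
So p(s) = det(sI - A) = s^2 + 2s - 15.
Factor s^2 + 2s - 15: two numbers with sum -2 and product -15 are 3 and -5, so s^2 + 2s - 15 = (s - 3)(s + 5).
Hence p(s) = (s - 3) (s + 5), with roots -5, 3.
At least one eigenvalue has non-negative real part, so the system is not asymptotically stable.

-5, 3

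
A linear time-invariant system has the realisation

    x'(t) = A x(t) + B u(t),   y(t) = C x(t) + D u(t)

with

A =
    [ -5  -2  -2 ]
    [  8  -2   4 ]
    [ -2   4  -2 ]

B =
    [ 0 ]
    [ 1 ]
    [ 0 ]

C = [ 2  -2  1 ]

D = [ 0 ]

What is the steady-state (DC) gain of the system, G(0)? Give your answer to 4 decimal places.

-1.0000

G(0) = C(-A)^{-1}B + D = -C A^{-1} B + D.
det A = -12, so A^{-1} = (1/-12)·adj(A) = [[1, 1, 1], [-2/3, -1/2, -1/3], [-7/3, -2, -13/6]]
A^{-1} B = [1, -1/2, -2]^T
C A^{-1} B = 1
G(0) = D - C A^{-1} B = 0 - (1) = -1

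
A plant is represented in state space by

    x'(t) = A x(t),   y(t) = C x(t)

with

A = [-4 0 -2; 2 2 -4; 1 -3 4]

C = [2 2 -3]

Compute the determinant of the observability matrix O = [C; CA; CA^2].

CA = [[-7, 13, -24]]
CA^2 = [[30, 98, -134]]
Observability matrix O = [C; CA; CA^2] = [[2, 2, -3], [-7, 13, -24], [30, 98, -134]]
Expanding along the first row, det(O) = 2·(13·(-134) - (-24)·98) - 2·((-7)·(-134) - (-24)·30) + (-3)·((-7)·98 - 13·30) = 2·610 - 2·1658 + (-3)·(-1076) = 1132
Since det(O) ≠ 0, rank(O) = 3 and the system is completely observable.

1132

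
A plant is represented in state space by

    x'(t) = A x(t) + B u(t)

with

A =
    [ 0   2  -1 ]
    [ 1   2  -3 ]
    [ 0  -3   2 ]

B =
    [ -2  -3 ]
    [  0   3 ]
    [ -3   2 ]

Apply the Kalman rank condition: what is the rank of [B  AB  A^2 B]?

AB = [[3, 4], [7, -3], [-6, -5]]
A^2B = [[20, -1], [35, 13], [-33, -1]]
Controllability matrix C = [B  AB  A^2B] = [[-2, -3, 3, 4, 20, -1], [0, 3, 7, -3, 35, 13], [-3, 2, -6, -5, -33, -1]]
Take the 3×3 submatrix of C formed by columns 1, 2, 3: [[-2, -3, 3], [0, 3, 7], [-3, 2, -6]]. Its determinant is (-2)·(3·(-6) - 7·2) - (-3)·(0·(-6) - 7·(-3)) + 3·(0·2 - 3·(-3)) = (-2)·(-32) - (-3)·21 + 3·9 = 154 ≠ 0.
So rank(C) ≥ 3; since C has 3 rows, rank(C) = 3.
rank(C) = 3 = n, so the pair (A, B) is completely controllable.

3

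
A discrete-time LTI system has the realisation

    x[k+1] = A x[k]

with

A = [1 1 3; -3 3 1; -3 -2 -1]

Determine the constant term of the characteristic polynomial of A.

Expand det(zI - A) for the 3×3 matrix.
p(z) = z^3 - 3z^2 + 13z - 38.
(Check: constant term = det(-A) = (-1)^3 det A = -38; coefficient of z^2 = -tr A = -3.)
The constant term is -38.

-38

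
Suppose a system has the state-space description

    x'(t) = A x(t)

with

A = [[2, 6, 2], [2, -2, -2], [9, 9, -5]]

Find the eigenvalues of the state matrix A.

det(sI - A) = s^3 - (tr A)s^2 + (M11 + M22 + M33)s - det A, where Mii is the 2×2 principal minor of A obtained by deleting row i and column i.
tr A = 2 + (-2) + (-5) = -5; M11 = (-2)·(-5) - (-2)·9 = 10 - (-18) = 28; M22 = 2·(-5) - 2·9 = -10 - 18 = -28; M33 = 2·(-2) - 6·2 = -4 - 12 = -16; sum of minors = -16.
det A = 2·((-2)·(-5) - (-2)·9) - 6·(2·(-5) - (-2)·9) + 2·(2·9 - (-2)·9) = 2·28 - 6·8 + 2·36 = 80.
So p(s) = det(sI - A) = s^3 + 5s^2 - 16s - 80.
Rational-root test: any integer root divides -80. Testing small divisors, s = -4 works: p(-4) = -64 + 80 + 64 + (-80) = 0, so (s + 4) is a factor.
Dividing, p(s) = (s + 4)(s^2 + s - 20).
Factor s^2 + s - 20: two numbers with sum -1 and product -20 are 4 and -5, so s^2 + s - 20 = (s - 4)(s + 5).
Hence p(s) = (s - 4) (s + 4) (s + 5), with roots -5, -4, 4.
At least one eigenvalue has non-negative real part, so the system is not asymptotically stable.

-5, -4, 4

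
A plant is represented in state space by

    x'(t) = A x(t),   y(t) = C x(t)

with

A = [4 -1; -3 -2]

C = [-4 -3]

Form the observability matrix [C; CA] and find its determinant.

CA = [[-7, 10]]
Observability matrix O = [C; CA] = [[-4, -3], [-7, 10]]
det(O) = (-4)·10 - (-3)·(-7) = -40 - 21 = -61
Since det(O) ≠ 0, rank(O) = 2 and the system is completely observable.

-61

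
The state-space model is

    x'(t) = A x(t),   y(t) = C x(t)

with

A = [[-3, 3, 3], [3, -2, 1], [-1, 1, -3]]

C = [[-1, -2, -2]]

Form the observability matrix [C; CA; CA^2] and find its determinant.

11

CA = [[-1, -1, 1]]
CA^2 = [[-1, 0, -7]]
Observability matrix O = [C; CA; CA^2] = [[-1, -2, -2], [-1, -1, 1], [-1, 0, -7]]
Expanding along the first row, det(O) = (-1)·((-1)·(-7) - 1·0) - (-2)·((-1)·(-7) - 1·(-1)) + (-2)·((-1)·0 - (-1)·(-1)) = (-1)·7 - (-2)·8 + (-2)·(-1) = 11
Since det(O) ≠ 0, rank(O) = 3 and the system is completely observable.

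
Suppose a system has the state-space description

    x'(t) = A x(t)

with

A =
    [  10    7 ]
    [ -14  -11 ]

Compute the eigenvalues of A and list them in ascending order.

-4, 3

det(sI - A) = s^2 - (tr A)s + det A, with tr A = 10 + (-11) = -1 and det A = 10·(-11) - 7·(-14) = -110 - (-98) = -12.
So p(s) = det(sI - A) = s^2 + s - 12.
Factor s^2 + s - 12: two numbers with sum -1 and product -12 are 3 and -4, so s^2 + s - 12 = (s - 3)(s + 4).
Hence p(s) = (s - 3) (s + 4), with roots -4, 3.
At least one eigenvalue has non-negative real part, so the system is not asymptotically stable.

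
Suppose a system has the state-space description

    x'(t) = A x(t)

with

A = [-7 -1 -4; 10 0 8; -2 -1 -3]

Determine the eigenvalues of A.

-5, -3, -2

det(sI - A) = s^3 - (tr A)s^2 + (M11 + M22 + M33)s - det A, where Mii is the 2×2 principal minor of A obtained by deleting row i and column i.
tr A = (-7) + 0 + (-3) = -10; M11 = 0·(-3) - 8·(-1) = 0 - (-8) = 8; M22 = (-7)·(-3) - (-4)·(-2) = 21 - 8 = 13; M33 = (-7)·0 - (-1)·10 = 0 - (-10) = 10; sum of minors = 31.
det A = (-7)·(0·(-3) - 8·(-1)) - (-1)·(10·(-3) - 8·(-2)) + (-4)·(10·(-1) - 0·(-2)) = (-7)·8 - (-1)·(-14) + (-4)·(-10) = -30.
So p(s) = det(sI - A) = s^3 + 10s^2 + 31s + 30.
Rational-root test: any integer root divides 30. Testing small divisors, s = -2 works: p(-2) = -8 + 40 + (-62) + 30 = 0, so (s + 2) is a factor.
Dividing, p(s) = (s + 2)(s^2 + 8s + 15).
Factor s^2 + 8s + 15: two numbers with sum -8 and product 15 are -3 and -5, so s^2 + 8s + 15 = (s + 3)(s + 5).
Hence p(s) = (s + 2) (s + 3) (s + 5), with roots -5, -3, -2.
All eigenvalues have negative real part, so the system is asymptotically stable.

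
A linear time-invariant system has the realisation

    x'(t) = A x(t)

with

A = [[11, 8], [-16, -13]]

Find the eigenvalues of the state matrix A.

-5, 3

det(sI - A) = s^2 - (tr A)s + det A, with tr A = 11 + (-13) = -2 and det A = 11·(-13) - 8·(-16) = -143 - (-128) = -15.
So p(s) = det(sI - A) = s^2 + 2s - 15.
Factor s^2 + 2s - 15: two numbers with sum -2 and product -15 are 3 and -5, so s^2 + 2s - 15 = (s - 3)(s + 5).
Hence p(s) = (s - 3) (s + 5), with roots -5, 3.
At least one eigenvalue has non-negative real part, so the system is not asymptotically stable.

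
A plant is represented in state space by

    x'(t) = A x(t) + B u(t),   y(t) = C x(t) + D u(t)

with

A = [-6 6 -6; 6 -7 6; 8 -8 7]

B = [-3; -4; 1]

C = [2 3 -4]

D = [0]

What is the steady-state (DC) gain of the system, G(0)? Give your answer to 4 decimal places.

G(0) = C(-A)^{-1}B + D = -C A^{-1} B + D.
det A = -6, so A^{-1} = (1/-6)·adj(A) = [[1/6, -1, 1], [-1, -1, 0], [-4/3, 0, -1]]
A^{-1} B = [9/2, 7, 3]^T
C A^{-1} B = 18
G(0) = D - C A^{-1} B = 0 - (18) = -18

-18.0000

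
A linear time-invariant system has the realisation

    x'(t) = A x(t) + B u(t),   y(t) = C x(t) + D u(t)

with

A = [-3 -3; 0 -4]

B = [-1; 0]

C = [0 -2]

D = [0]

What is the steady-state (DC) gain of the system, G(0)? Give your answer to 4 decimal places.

0.0000

G(0) = C(-A)^{-1}B + D = -C A^{-1} B + D.
det A = 12, so A^{-1} = (1/12)·adj(A) = [[-1/3, 1/4], [0, -1/4]]
A^{-1} B = [1/3, 0]^T
C A^{-1} B = 0
G(0) = D - C A^{-1} B = 0 - (0) = 0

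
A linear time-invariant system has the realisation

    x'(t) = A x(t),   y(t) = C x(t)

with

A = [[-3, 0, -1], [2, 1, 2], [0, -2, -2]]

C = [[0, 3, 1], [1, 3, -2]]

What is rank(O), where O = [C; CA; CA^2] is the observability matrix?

3

CA = [[6, 1, 4], [3, 7, 9]]
CA^2 = [[-16, -7, -12], [5, -11, -7]]
Observability matrix O = [C; CA; CA^2] = [[0, 3, 1], [1, 3, -2], [6, 1, 4], [3, 7, 9], [-16, -7, -12], [5, -11, -7]]
Take the 3×3 submatrix of O formed by rows 1, 2, 3: [[0, 3, 1], [1, 3, -2], [6, 1, 4]]. Its determinant is 0·(3·4 - (-2)·1) - 3·(1·4 - (-2)·6) + 1·(1·1 - 3·6) = 0·14 - 3·16 + 1·(-17) = -65 ≠ 0.
So rank(O) ≥ 3; since O has 3 columns, rank(O) = 3.
rank(O) = 3 = n, so the pair (A, C) is completely observable.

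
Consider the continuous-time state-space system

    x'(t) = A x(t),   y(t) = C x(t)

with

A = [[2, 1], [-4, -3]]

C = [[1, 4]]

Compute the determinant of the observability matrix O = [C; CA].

CA = [[-14, -11]]
Observability matrix O = [C; CA] = [[1, 4], [-14, -11]]
det(O) = 1·(-11) - 4·(-14) = -11 - (-56) = 45
Since det(O) ≠ 0, rank(O) = 2 and the system is completely observable.

45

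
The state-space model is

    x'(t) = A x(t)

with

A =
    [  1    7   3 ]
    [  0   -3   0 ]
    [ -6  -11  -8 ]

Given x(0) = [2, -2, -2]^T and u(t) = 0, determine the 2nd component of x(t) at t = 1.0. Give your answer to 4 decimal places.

det(sI - A) = s^3 - (tr A)s^2 + (M11 + M22 + M33)s - det A, where Mii is the 2×2 principal minor of A obtained by deleting row i and column i.
tr A = 1 + (-3) + (-8) = -10; M11 = (-3)·(-8) - 0·(-11) = 24 - 0 = 24; M22 = 1·(-8) - 3·(-6) = -8 - (-18) = 10; M33 = 1·(-3) - 7·0 = -3 - 0 = -3; sum of minors = 31.
det A = 1·((-3)·(-8) - 0·(-11)) - 7·(0·(-8) - 0·(-6)) + 3·(0·(-11) - (-3)·(-6)) = 1·24 - 7·0 + 3·(-18) = -30.
So p(s) = det(sI - A) = s^3 + 10s^2 + 31s + 30.
Rational-root test: any integer root divides 30. Testing small divisors, s = -2 works: p(-2) = -8 + 40 + (-62) + 30 = 0, so (s + 2) is a factor.
Dividing, p(s) = (s + 2)(s^2 + 8s + 15).
Factor s^2 + 8s + 15: two numbers with sum -8 and product 15 are -3 and -5, so s^2 + 8s + 15 = (s + 3)(s + 5).
Hence p(s) = (s + 2) (s + 3) (s + 5), with roots -5, -3, -2.
The eigenvalues -5, -3, -2 are distinct and real, so A is diagonalisable and x(t) = e^{At} x(0) = V diag(e^{λ_i t}) V^{-1} x(0), where the columns of V are the eigenvectors.
λ = -5: A - (-5)I = [[6, 7, 3], [0, 2, 0], [-6, -11, -3]]. v must be orthogonal to every row; (row 1) × (row 2) = [-6, 0, 12], so take v_1 = [-1, 0, 2]^T.
λ = -3: A - (-3)I = [[4, 7, 3], [0, 0, 0], [-6, -11, -5]]. v must be orthogonal to every row; (row 1) × (row 3) = [-2, 2, -2], so take v_2 = [-1, 1, -1]^T.
λ = -2: A - (-2)I = [[3, 7, 3], [0, -1, 0], [-6, -11, -6]]. v must be orthogonal to every row; (row 1) × (row 2) = [3, 0, -3], so take v_3 = [-1, 0, 1]^T.
V = [v_1 v_2 v_3] = [[-1, -1, -1], [0, 1, 0], [2, -1, 1]] has det V = 1, so V^{-1} = adj(V)/det V = [[1, 2, 1], [0, 1, 0], [-2, -3, -1]].
Modal coordinates z(0) = V^{-1} x(0): 1·2 + 2·(-2) + 1·(-2) = -4; 0·2 + 1·(-2) + 0·(-2) = -2; (-2)·2 + (-3)·(-2) + (-1)·(-2) = 4; so z(0) = [-4, -2, 4]^T.
x_2(t) = Σ_i (v_i)_2 · z_i(0) · e^{λ_i t} (row 2 of V times the modal terms).
x_2(1.0) = 0·(-4)·e^{-5·1.0} + 1·(-2)·e^{-3·1.0} + 0·4·e^{-2·1.0} = 0·0.006738 + (-2)·0.049787 + 0·0.135335 = -0.0996.

-0.0996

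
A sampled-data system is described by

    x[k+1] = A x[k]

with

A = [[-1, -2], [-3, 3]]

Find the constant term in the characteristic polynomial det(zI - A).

For a 2×2 matrix, det(zI - A) = z^2 - (tr A)z + det A.
tr A = 2, det A = -9.
So p(z) = z^2 - 2z - 9.
The constant term is -9.

-9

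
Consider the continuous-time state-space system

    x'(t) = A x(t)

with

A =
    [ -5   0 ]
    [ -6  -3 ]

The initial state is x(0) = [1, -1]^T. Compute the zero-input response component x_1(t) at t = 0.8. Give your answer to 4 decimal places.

det(sI - A) = s^2 - (tr A)s + det A, with tr A = (-5) + (-3) = -8 and det A = (-5)·(-3) - 0·(-6) = 15 - 0 = 15.
So p(s) = det(sI - A) = s^2 + 8s + 15.
Factor s^2 + 8s + 15: two numbers with sum -8 and product 15 are -3 and -5, so s^2 + 8s + 15 = (s + 3)(s + 5).
Hence p(s) = (s + 3) (s + 5), with roots -5, -3.
The eigenvalues -5, -3 are distinct and real, so A is diagonalisable and x(t) = e^{At} x(0) = V diag(e^{λ_i t}) V^{-1} x(0), where the columns of V are the eigenvectors.
λ = -5: A - (-5)I = [[0, 0], [-6, 2]]. Row 2 gives (-6)·v1 + 2·v2 = 0, so take v_1 = [1, 3]^T.
λ = -3: A - (-3)I = [[-2, 0], [-6, 0]]. Row 1 gives (-2)·v1 + 0·v2 = 0, so take v_2 = [0, -1]^T.
V = [v_1 v_2] = [[1, 0], [3, -1]] has det V = -1, so V^{-1} = adj(V)/det V = [[1, 0], [3, -1]].
Modal coordinates z(0) = V^{-1} x(0): 1·1 + 0·(-1) = 1; 3·1 + (-1)·(-1) = 4; so z(0) = [1, 4]^T.
x_1(t) = Σ_i (v_i)_1 · z_i(0) · e^{λ_i t} (row 1 of V times the modal terms).
x_1(0.8) = 1·1·e^{-5·0.8} + 0·4·e^{-3·0.8} = 1·0.018316 + 0·0.090718 = 0.0183.

0.0183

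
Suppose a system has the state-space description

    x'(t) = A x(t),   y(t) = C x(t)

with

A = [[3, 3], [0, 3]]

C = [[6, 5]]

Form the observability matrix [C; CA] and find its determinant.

CA = [[18, 33]]
Observability matrix O = [C; CA] = [[6, 5], [18, 33]]
det(O) = 6·33 - 5·18 = 198 - 90 = 108
Since det(O) ≠ 0, rank(O) = 2 and the system is completely observable.

108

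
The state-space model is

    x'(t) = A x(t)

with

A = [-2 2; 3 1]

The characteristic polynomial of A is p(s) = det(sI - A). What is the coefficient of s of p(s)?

For a 2×2 matrix, det(sI - A) = s^2 - (tr A)s + det A.
tr A = -1, det A = -8.
So p(s) = s^2 + s - 8.
The coefficient of s is 1.

1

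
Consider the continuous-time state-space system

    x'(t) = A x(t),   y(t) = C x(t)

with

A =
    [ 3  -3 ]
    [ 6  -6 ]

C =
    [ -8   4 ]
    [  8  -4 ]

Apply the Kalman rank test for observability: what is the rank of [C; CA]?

1

CA = [[0, 0], [0, 0]]
Observability matrix O = [C; CA] = [[-8, 4], [8, -4], [0, 0], [0, 0]]
Every row of O is a scalar multiple of row 1 = [-8, 4] (multipliers 1, -1, 0, 0), so the rows span a one-dimensional space.
O ≠ 0, hence rank(O) = 1.
rank(O) = 1 < n = 2, so the pair (A, C) is not completely observable.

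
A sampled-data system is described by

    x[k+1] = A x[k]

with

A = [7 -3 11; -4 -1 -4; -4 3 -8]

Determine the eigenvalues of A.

det(zI - A) = z^3 - (tr A)z^2 + (M11 + M22 + M33)z - det A, where Mii is the 2×2 principal minor of A obtained by deleting row i and column i.
tr A = 7 + (-1) + (-8) = -2; M11 = (-1)·(-8) - (-4)·3 = 8 - (-12) = 20; M22 = 7·(-8) - 11·(-4) = -56 - (-44) = -12; M33 = 7·(-1) - (-3)·(-4) = -7 - 12 = -19; sum of minors = -11.
det A = 7·((-1)·(-8) - (-4)·3) - (-3)·((-4)·(-8) - (-4)·(-4)) + 11·((-4)·3 - (-1)·(-4)) = 7·20 - (-3)·16 + 11·(-16) = 12.
So p(z) = det(zI - A) = z^3 + 2z^2 - 11z - 12.
Rational-root test: any integer root divides -12. Testing small divisors, z = -1 works: p(-1) = -1 + 2 + 11 + (-12) = 0, so (z + 1) is a factor.
Dividing, p(z) = (z + 1)(z^2 + z - 12).
Factor z^2 + z - 12: two numbers with sum -1 and product -12 are 3 and -4, so z^2 + z - 12 = (z - 3)(z + 4).
Hence p(z) = (z - 3) (z + 1) (z + 4), with roots -4, -1, 3.

-4, -1, 3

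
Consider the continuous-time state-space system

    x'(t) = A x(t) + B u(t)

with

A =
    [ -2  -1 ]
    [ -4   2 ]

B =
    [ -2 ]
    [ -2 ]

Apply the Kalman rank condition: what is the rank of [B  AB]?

2

AB = [[6], [4]]
Controllability matrix C = [B  AB] = [[-2, 6], [-2, 4]]
det(C) = (-2)·4 - 6·(-2) = -8 - (-12) = 4 ≠ 0, so rank(C) = 2.
rank(C) = 2 = n, so the pair (A, B) is completely controllable.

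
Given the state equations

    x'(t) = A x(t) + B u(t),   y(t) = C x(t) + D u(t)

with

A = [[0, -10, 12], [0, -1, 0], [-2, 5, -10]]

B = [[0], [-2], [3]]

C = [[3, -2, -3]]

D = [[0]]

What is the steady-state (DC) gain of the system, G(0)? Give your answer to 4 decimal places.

23.5000

G(0) = C(-A)^{-1}B + D = -C A^{-1} B + D.
det A = -24, so A^{-1} = (1/-24)·adj(A) = [[-5/12, 5/3, -1/2], [0, -1, 0], [1/12, -5/6, 0]]
A^{-1} B = [-29/6, 2, 5/3]^T
C A^{-1} B = -47/2
G(0) = D - C A^{-1} B = 0 - (-47/2) = 47/2 ≈ 23.5000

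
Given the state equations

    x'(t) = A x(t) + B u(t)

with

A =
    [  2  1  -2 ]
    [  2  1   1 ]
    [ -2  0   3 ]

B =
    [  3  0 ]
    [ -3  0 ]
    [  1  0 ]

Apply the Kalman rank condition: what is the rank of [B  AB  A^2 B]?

3

AB = [[1, 0], [4, 0], [-3, 0]]
A^2B = [[12, 0], [3, 0], [-11, 0]]
Controllability matrix C = [B  AB  A^2B] = [[3, 0, 1, 0, 12, 0], [-3, 0, 4, 0, 3, 0], [1, 0, -3, 0, -11, 0]]
Take the 3×3 submatrix of C formed by columns 1, 3, 5: [[3, 1, 12], [-3, 4, 3], [1, -3, -11]]. Its determinant is 3·(4·(-11) - 3·(-3)) - 1·((-3)·(-11) - 3·1) + 12·((-3)·(-3) - 4·1) = 3·(-35) - 1·30 + 12·5 = -75 ≠ 0.
So rank(C) ≥ 3; since C has 3 rows, rank(C) = 3.
rank(C) = 3 = n, so the pair (A, B) is completely controllable.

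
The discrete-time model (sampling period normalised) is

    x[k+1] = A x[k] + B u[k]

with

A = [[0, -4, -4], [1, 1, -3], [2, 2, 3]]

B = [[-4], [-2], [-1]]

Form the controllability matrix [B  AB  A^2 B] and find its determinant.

AB = [[12], [-3], [-15]]
A^2B = [[72], [54], [-27]]
Controllability matrix C = [B  AB  A^2B] = [[-4, 12, 72], [-2, -3, 54], [-1, -15, -27]]
Expanding along the first row, det(C) = (-4)·((-3)·(-27) - 54·(-15)) - 12·((-2)·(-27) - 54·(-1)) + 72·((-2)·(-15) - (-3)·(-1)) = (-4)·891 - 12·108 + 72·27 = -2916
Since det(C) ≠ 0, rank(C) = 3 and the system is completely controllable.

-2916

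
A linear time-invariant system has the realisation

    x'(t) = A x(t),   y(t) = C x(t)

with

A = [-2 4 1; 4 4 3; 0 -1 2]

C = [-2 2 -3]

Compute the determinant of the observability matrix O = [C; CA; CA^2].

-3050

CA = [[12, 3, -2]]
CA^2 = [[-12, 62, 17]]
Observability matrix O = [C; CA; CA^2] = [[-2, 2, -3], [12, 3, -2], [-12, 62, 17]]
Expanding along the first row, det(O) = (-2)·(3·17 - (-2)·62) - 2·(12·17 - (-2)·(-12)) + (-3)·(12·62 - 3·(-12)) = (-2)·175 - 2·180 + (-3)·780 = -3050
Since det(O) ≠ 0, rank(O) = 3 and the system is completely observable.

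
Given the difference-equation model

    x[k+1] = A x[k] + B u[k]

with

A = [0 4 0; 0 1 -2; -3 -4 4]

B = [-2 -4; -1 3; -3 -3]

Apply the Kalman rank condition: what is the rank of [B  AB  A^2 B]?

AB = [[-4, 12], [5, 9], [-2, -12]]
A^2B = [[20, 36], [9, 33], [-16, -120]]
Controllability matrix C = [B  AB  A^2B] = [[-2, -4, -4, 12, 20, 36], [-1, 3, 5, 9, 9, 33], [-3, -3, -2, -12, -16, -120]]
Take the 3×3 submatrix of C formed by columns 1, 2, 3: [[-2, -4, -4], [-1, 3, 5], [-3, -3, -2]]. Its determinant is (-2)·(3·(-2) - 5·(-3)) - (-4)·((-1)·(-2) - 5·(-3)) + (-4)·((-1)·(-3) - 3·(-3)) = (-2)·9 - (-4)·17 + (-4)·12 = 2 ≠ 0.
So rank(C) ≥ 3; since C has 3 rows, rank(C) = 3.
rank(C) = 3 = n, so the pair (A, B) is completely controllable.

3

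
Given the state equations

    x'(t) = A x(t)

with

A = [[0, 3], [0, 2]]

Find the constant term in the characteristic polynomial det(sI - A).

For a 2×2 matrix, det(sI - A) = s^2 - (tr A)s + det A.
tr A = 2, det A = 0.
So p(s) = s^2 - 2s.
The constant term is 0.

0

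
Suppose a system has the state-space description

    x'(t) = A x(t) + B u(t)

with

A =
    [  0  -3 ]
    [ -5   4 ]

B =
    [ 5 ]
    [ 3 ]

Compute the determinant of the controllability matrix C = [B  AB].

AB = [[-9], [-13]]
Controllability matrix C = [B  AB] = [[5, -9], [3, -13]]
det(C) = 5·(-13) - (-9)·3 = -65 - (-27) = -38
Since det(C) ≠ 0, rank(C) = 2 and the system is completely controllable.

-38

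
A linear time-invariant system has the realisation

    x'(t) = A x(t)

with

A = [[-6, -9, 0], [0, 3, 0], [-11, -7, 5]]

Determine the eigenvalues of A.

-6, 3, 5

det(sI - A) = s^3 - (tr A)s^2 + (M11 + M22 + M33)s - det A, where Mii is the 2×2 principal minor of A obtained by deleting row i and column i.
tr A = (-6) + 3 + 5 = 2; M11 = 3·5 - 0·(-7) = 15 - 0 = 15; M22 = (-6)·5 - 0·(-11) = -30 - 0 = -30; M33 = (-6)·3 - (-9)·0 = -18 - 0 = -18; sum of minors = -33.
det A = (-6)·(3·5 - 0·(-7)) - (-9)·(0·5 - 0·(-11)) + 0·(0·(-7) - 3·(-11)) = (-6)·15 - (-9)·0 + 0·33 = -90.
So p(s) = det(sI - A) = s^3 - 2s^2 - 33s + 90.
Rational-root test: any integer root divides 90. Testing small divisors, s = 3 works: p(3) = 27 + (-18) + (-99) + 90 = 0, so (s - 3) is a factor.
Dividing, p(s) = (s - 3)(s^2 + s - 30).
Factor s^2 + s - 30: two numbers with sum -1 and product -30 are 5 and -6, so s^2 + s - 30 = (s - 5)(s + 6).
Hence p(s) = (s - 5) (s - 3) (s + 6), with roots -6, 3, 5.
At least one eigenvalue has non-negative real part, so the system is not asymptotically stable.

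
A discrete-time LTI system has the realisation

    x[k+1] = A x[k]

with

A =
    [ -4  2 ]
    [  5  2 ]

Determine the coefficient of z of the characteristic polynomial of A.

2

For a 2×2 matrix, det(zI - A) = z^2 - (tr A)z + det A.
tr A = -2, det A = -18.
So p(z) = z^2 + 2z - 18.
The coefficient of z is 2.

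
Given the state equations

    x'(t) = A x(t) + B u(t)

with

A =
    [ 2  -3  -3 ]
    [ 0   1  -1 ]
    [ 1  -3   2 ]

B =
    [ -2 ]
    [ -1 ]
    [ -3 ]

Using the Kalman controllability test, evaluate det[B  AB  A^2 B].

5

AB = [[8], [2], [-5]]
A^2B = [[25], [7], [-8]]
Controllability matrix C = [B  AB  A^2B] = [[-2, 8, 25], [-1, 2, 7], [-3, -5, -8]]
Expanding along the first row, det(C) = (-2)·(2·(-8) - 7·(-5)) - 8·((-1)·(-8) - 7·(-3)) + 25·((-1)·(-5) - 2·(-3)) = (-2)·19 - 8·29 + 25·11 = 5
Since det(C) ≠ 0, rank(C) = 3 and the system is completely controllable.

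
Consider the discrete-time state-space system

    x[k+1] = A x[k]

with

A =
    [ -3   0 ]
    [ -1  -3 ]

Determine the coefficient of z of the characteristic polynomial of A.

6

For a 2×2 matrix, det(zI - A) = z^2 - (tr A)z + det A.
tr A = -6, det A = 9.
So p(z) = z^2 + 6z + 9.
The coefficient of z is 6.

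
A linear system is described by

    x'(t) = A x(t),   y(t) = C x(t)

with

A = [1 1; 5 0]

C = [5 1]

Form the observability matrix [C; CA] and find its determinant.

CA = [[10, 5]]
Observability matrix O = [C; CA] = [[5, 1], [10, 5]]
det(O) = 5·5 - 1·10 = 25 - 10 = 15
Since det(O) ≠ 0, rank(O) = 2 and the system is completely observable.

15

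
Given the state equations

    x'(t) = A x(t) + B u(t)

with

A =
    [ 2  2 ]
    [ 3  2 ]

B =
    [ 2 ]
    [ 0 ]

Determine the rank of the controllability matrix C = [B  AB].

2

AB = [[4], [6]]
Controllability matrix C = [B  AB] = [[2, 4], [0, 6]]
det(C) = 2·6 - 4·0 = 12 - 0 = 12 ≠ 0, so rank(C) = 2.
rank(C) = 2 = n, so the pair (A, B) is completely controllable.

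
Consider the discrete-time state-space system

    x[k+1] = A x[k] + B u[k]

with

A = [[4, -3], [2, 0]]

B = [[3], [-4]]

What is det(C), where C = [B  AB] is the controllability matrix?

114

AB = [[24], [6]]
Controllability matrix C = [B  AB] = [[3, 24], [-4, 6]]
det(C) = 3·6 - 24·(-4) = 18 - (-96) = 114
Since det(C) ≠ 0, rank(C) = 2 and the system is completely controllable.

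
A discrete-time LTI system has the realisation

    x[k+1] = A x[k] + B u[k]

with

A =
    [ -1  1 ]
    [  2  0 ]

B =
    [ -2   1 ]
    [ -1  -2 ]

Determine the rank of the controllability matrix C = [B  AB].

2

AB = [[1, -3], [-4, 2]]
Controllability matrix C = [B  AB] = [[-2, 1, 1, -3], [-1, -2, -4, 2]]
Take the 2×2 submatrix of C formed by columns 1, 2: [[-2, 1], [-1, -2]]. Its determinant is (-2)·(-2) - 1·(-1) = 4 - (-1) = 5 ≠ 0.
So rank(C) ≥ 2; since C has 2 rows, rank(C) = 2.
rank(C) = 2 = n, so the pair (A, B) is completely controllable.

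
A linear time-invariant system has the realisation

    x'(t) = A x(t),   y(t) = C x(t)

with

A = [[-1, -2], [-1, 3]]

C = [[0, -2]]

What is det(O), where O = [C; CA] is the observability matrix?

CA = [[2, -6]]
Observability matrix O = [C; CA] = [[0, -2], [2, -6]]
det(O) = 0·(-6) - (-2)·2 = 0 - (-4) = 4
Since det(O) ≠ 0, rank(O) = 2 and the system is completely observable.

4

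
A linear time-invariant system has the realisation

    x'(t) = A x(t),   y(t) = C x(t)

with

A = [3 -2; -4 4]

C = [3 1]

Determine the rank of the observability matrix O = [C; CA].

2

CA = [[5, -2]]
Observability matrix O = [C; CA] = [[3, 1], [5, -2]]
det(O) = 3·(-2) - 1·5 = -6 - 5 = -11 ≠ 0, so rank(O) = 2.
rank(O) = 2 = n, so the pair (A, C) is completely observable.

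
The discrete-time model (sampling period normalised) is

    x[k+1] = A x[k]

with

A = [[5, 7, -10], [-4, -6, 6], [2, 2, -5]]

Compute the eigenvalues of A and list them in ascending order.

-3, -2, -1

det(zI - A) = z^3 - (tr A)z^2 + (M11 + M22 + M33)z - det A, where Mii is the 2×2 principal minor of A obtained by deleting row i and column i.
tr A = 5 + (-6) + (-5) = -6; M11 = (-6)·(-5) - 6·2 = 30 - 12 = 18; M22 = 5·(-5) - (-10)·2 = -25 - (-20) = -5; M33 = 5·(-6) - 7·(-4) = -30 - (-28) = -2; sum of minors = 11.
det A = 5·((-6)·(-5) - 6·2) - 7·((-4)·(-5) - 6·2) + (-10)·((-4)·2 - (-6)·2) = 5·18 - 7·8 + (-10)·4 = -6.
So p(z) = det(zI - A) = z^3 + 6z^2 + 11z + 6.
Rational-root test: any integer root divides 6. Testing small divisors, z = -1 works: p(-1) = -1 + 6 + (-11) + 6 = 0, so (z + 1) is a factor.
Dividing, p(z) = (z + 1)(z^2 + 5z + 6).
Factor z^2 + 5z + 6: two numbers with sum -5 and product 6 are -2 and -3, so z^2 + 5z + 6 = (z + 2)(z + 3).
Hence p(z) = (z + 1) (z + 2) (z + 3), with roots -3, -2, -1.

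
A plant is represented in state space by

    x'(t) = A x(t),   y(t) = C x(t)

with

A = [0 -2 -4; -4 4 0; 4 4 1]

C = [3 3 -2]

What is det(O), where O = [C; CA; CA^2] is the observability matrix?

CA = [[-20, -2, -14]]
CA^2 = [[-48, -24, 66]]
Observability matrix O = [C; CA; CA^2] = [[3, 3, -2], [-20, -2, -14], [-48, -24, 66]]
Expanding along the first row, det(O) = 3·((-2)·66 - (-14)·(-24)) - 3·((-20)·66 - (-14)·(-48)) + (-2)·((-20)·(-24) - (-2)·(-48)) = 3·(-468) - 3·(-1992) + (-2)·384 = 3804
Since det(O) ≠ 0, rank(O) = 3 and the system is completely observable.

3804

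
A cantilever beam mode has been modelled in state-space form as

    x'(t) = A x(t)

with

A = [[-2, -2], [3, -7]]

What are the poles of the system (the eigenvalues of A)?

det(sI - A) = s^2 - (tr A)s + det A, with tr A = (-2) + (-7) = -9 and det A = (-2)·(-7) - (-2)·3 = 14 - (-6) = 20.
So p(s) = det(sI - A) = s^2 + 9s + 20.
Factor s^2 + 9s + 20: two numbers with sum -9 and product 20 are -4 and -5, so s^2 + 9s + 20 = (s + 4)(s + 5).
Hence p(s) = (s + 4) (s + 5), with roots -5, -4.
All eigenvalues have negative real part, so the system is asymptotically stable.

-5, -4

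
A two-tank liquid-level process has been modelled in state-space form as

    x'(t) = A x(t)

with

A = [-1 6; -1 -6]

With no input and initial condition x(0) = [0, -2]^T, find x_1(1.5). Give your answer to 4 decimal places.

-0.1036

det(sI - A) = s^2 - (tr A)s + det A, with tr A = (-1) + (-6) = -7 and det A = (-1)·(-6) - 6·(-1) = 6 - (-6) = 12.
So p(s) = det(sI - A) = s^2 + 7s + 12.
Factor s^2 + 7s + 12: two numbers with sum -7 and product 12 are -3 and -4, so s^2 + 7s + 12 = (s + 3)(s + 4).
Hence p(s) = (s + 3) (s + 4), with roots -4, -3.
The eigenvalues -4, -3 are distinct and real, so A is diagonalisable and x(t) = e^{At} x(0) = V diag(e^{λ_i t}) V^{-1} x(0), where the columns of V are the eigenvectors.
λ = -4: A - (-4)I = [[3, 6], [-1, -2]]. Row 1 gives 3·v1 + 6·v2 = 0, so take v_1 = [-2, 1]^T.
λ = -3: A - (-3)I = [[2, 6], [-1, -3]]. Row 1 gives 2·v1 + 6·v2 = 0, so take v_2 = [3, -1]^T.
V = [v_1 v_2] = [[-2, 3], [1, -1]] has det V = -1, so V^{-1} = adj(V)/det V = [[1, 3], [1, 2]].
Modal coordinates z(0) = V^{-1} x(0): 1·0 + 3·(-2) = -6; 1·0 + 2·(-2) = -4; so z(0) = [-6, -4]^T.
x_1(t) = Σ_i (v_i)_1 · z_i(0) · e^{λ_i t} (row 1 of V times the modal terms).
x_1(1.5) = (-2)·(-6)·e^{-4·1.5} + 3·(-4)·e^{-3·1.5} = 12·0.002479 + (-12)·0.011109 = -0.1036.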